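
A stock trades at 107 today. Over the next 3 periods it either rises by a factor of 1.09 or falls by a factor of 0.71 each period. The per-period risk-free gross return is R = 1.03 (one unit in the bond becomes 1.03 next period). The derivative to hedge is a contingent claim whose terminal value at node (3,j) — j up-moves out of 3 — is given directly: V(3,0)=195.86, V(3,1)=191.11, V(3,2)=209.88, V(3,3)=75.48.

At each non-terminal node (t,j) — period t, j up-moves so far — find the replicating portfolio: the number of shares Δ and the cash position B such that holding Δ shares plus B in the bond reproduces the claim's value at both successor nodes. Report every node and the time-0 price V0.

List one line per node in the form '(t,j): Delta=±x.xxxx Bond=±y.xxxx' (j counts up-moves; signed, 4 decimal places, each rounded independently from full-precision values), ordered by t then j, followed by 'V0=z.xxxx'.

(0,0): Delta=-2.0965 Bond=341.8152
(1,0): Delta=0.5064 Bond=154.3298
(1,1): Delta=-2.4144 Bond=389.1459
(2,0): Delta=-0.2317 Bond=198.7718
(2,1): Delta=0.5965 Bond=151.4949
(2,2): Delta=-2.7821 Bond=447.5687
V0=117.4884

Since d<R<u, set p* = (R−d)/(u−d) = 0.8421; price each node as the discounted p*-expectation of its children.
Terminal payoffs: V(3,0)=195.8600, V(3,1)=191.1100, V(3,2)=209.8800, V(3,3)=75.4800
Node (2,0) S=53.9387: V=(p*·191.1100+(1−p*)·195.8600)/1.03=186.2718; Δ=(191.1100−195.8600)/(58.7932−38.2965)=-0.2317; B=V−Δ·S=198.7718
Node (2,1) S=82.8073: V=(p*·209.8800+(1−p*)·191.1100)/1.03=200.8896; Δ=(209.8800−191.1100)/(90.2600−58.7932)=0.5965; B=V−Δ·S=151.4949
Node (2,2) S=127.1267: V=(p*·75.4800+(1−p*)·209.8800)/1.03=93.8845; Δ=(75.4800−209.8800)/(138.5681−90.2600)=-2.7821; B=V−Δ·S=447.5687
Node (1,0) S=75.9700: V=(p*·200.8896+(1−p*)·186.2718)/1.03=192.7976; Δ=(200.8896−186.2718)/(82.8073−53.9387)=0.5064; B=V−Δ·S=154.3298
Node (1,1) S=116.6300: V=(p*·93.8845+(1−p*)·200.8896)/1.03=107.5535; Δ=(93.8845−200.8896)/(127.1267−82.8073)=-2.4144; B=V−Δ·S=389.1459
Node (0,0) S=107.0000: V=(p*·107.5535+(1−p*)·192.7976)/1.03=117.4884; Δ=(107.5535−192.7976)/(116.6300−75.9700)=-2.0965; B=V−Δ·S=341.8152
Self-financing check: at every node Δ·S+B equals the discounted successor values.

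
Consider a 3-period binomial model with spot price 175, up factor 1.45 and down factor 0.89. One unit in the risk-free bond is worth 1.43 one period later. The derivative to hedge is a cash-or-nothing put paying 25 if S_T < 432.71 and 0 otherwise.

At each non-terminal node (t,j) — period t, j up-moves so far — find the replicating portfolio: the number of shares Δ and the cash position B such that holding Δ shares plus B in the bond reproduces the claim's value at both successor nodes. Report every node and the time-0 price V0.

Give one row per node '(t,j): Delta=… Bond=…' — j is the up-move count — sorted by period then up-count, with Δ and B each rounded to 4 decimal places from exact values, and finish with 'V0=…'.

Under the risk-neutral measure, an up-move has probability p* = (R−d)/(u−d) = 0.9643 and values discount at R = 1.43.
At expiry t=3: V(3,0)=25.0000, V(3,1)=25.0000, V(3,2)=25.0000, V(3,3)=0.0000
  t=2,j=0: stock 138.6175 → up 200.9954 (V=25.0000), down 123.3696 (V=25.0000). Price 17.4825; hedge Δ=0.0000, bond B=17.4825.
  t=2,j=1: stock 225.8375 → up 327.4644 (V=25.0000), down 200.9954 (V=25.0000). Price 17.4825; hedge Δ=0.0000, bond B=17.4825.
  t=2,j=2: stock 367.9375 → up 533.5094 (V=0.0000), down 327.4644 (V=25.0000). Price 0.6244; hedge Δ=-0.1213, bond B=45.2672.
  t=1,j=0: stock 155.7500 → up 225.8375 (V=17.4825), down 138.6175 (V=17.4825). Price 12.2255; hedge Δ=0.0000, bond B=12.2255.
  t=1,j=1: stock 253.7500 → up 367.9375 (V=0.6244), down 225.8375 (V=17.4825). Price 0.8577; hedge Δ=-0.1186, bond B=30.9615.
  t=0,j=0: stock 175.0000 → up 253.7500 (V=0.8577), down 155.7500 (V=12.2255). Price 0.8837; hedge Δ=-0.1160, bond B=21.1835.
Root portfolio cost Δ·175+B reproduces V0=0.8837.

(0,0): Delta=-0.1160 Bond=21.1835
(1,0): Delta=0.0000 Bond=12.2255
(1,1): Delta=-0.1186 Bond=30.9615
(2,0): Delta=0.0000 Bond=17.4825
(2,1): Delta=0.0000 Bond=17.4825
(2,2): Delta=-0.1213 Bond=45.2672
V0=0.8837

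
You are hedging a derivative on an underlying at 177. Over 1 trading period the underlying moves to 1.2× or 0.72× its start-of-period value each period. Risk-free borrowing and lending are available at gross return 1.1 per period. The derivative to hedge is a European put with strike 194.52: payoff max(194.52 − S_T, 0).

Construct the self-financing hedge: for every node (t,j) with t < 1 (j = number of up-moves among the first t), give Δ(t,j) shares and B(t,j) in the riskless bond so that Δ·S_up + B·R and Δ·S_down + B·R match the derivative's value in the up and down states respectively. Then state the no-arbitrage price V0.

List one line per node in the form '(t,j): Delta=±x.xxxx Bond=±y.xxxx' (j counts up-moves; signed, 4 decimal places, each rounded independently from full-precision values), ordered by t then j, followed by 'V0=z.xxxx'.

(0,0): Delta=-0.7895 Bond=152.4545
V0=12.7045

The replicating-portfolio and risk-neutral prices coincide; use p* = (1.1−0.72)/(1.2−0.72) = 0.7917 for the latter.
At expiry t=1: V(1,0)=67.0800, V(1,1)=0.0000
  t=0,j=0: stock 177.0000 → up 212.4000 (V=0.0000), down 127.4400 (V=67.0800). Price 12.7045; hedge Δ=-0.7895, bond B=152.4545.
Self-financing check: at every node Δ·S+B equals the discounted successor values.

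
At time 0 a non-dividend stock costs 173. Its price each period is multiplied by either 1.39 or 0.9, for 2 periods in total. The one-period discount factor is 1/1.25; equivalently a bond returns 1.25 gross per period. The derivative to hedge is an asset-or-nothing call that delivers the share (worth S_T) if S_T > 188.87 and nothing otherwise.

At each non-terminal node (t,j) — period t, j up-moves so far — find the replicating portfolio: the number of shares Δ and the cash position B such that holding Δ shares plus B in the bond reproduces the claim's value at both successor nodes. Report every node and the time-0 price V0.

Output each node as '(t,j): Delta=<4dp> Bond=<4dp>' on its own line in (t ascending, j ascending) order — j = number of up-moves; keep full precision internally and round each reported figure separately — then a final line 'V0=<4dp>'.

(0,0): Delta=1.3778 Bond=-72.6878
(1,0): Delta=2.8367 Bond=-318.0093
(1,1): Delta=1.0000 Bond=0.0000
V0=165.6789

Under the risk-neutral measure, an up-move has probability p* = (R−d)/(u−d) = 0.7143 and values discount at R = 1.25.
Terminal payoffs: V(2,0)=0.0000, V(2,1)=216.4230, V(2,2)=334.2533
  t=1,j=0: stock 155.7000 → up 216.4230 (V=216.4230), down 140.1300 (V=0.0000). Price 123.6703; hedge Δ=2.8367, bond B=-318.0093.
  t=1,j=1: stock 240.4700 → up 334.2533 (V=334.2533), down 216.4230 (V=216.4230). Price 240.4700; hedge Δ=1.0000, bond B=0.0000.
  t=0,j=0: stock 173.0000 → up 240.4700 (V=240.4700), down 155.7000 (V=123.6703). Price 165.6789; hedge Δ=1.3778, bond B=-72.6878.
The time-0 hedge costs 165.6789, which is the no-arbitrage price.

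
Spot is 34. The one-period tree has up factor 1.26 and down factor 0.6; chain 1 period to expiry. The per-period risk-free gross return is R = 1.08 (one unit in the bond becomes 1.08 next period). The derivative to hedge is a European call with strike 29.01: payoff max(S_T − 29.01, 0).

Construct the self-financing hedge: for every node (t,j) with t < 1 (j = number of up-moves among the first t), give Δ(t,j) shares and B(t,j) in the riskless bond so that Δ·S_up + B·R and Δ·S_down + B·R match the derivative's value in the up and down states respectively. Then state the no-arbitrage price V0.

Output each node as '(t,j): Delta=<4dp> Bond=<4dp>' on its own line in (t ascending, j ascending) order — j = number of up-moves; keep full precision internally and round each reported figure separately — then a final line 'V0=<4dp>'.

(0,0): Delta=0.6163 Bond=-11.6414
V0=9.3131

Under the risk-neutral measure, an up-move has probability p* = (R−d)/(u−d) = 0.7273 and values discount at R = 1.08.
At expiry t=1: V(1,0)=0.0000, V(1,1)=13.8300
  t=0,j=0: stock 34.0000 → up 42.8400 (V=13.8300), down 20.4000 (V=0.0000). Price 9.3131; hedge Δ=0.6163, bond B=-11.6414.
The time-0 hedge costs 9.3131, which is the no-arbitrage price.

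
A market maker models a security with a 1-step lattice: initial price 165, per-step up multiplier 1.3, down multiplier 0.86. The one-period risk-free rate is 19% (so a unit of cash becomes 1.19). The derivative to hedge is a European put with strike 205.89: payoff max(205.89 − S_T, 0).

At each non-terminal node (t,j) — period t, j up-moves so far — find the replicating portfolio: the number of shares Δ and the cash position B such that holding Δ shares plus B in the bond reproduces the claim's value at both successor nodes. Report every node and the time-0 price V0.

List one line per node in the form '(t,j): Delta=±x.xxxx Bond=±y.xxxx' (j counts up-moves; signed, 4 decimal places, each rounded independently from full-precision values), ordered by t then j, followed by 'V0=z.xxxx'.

Since d<R<u, set p* = (R−d)/(u−d) = 0.7500; price each node as the discounted p*-expectation of its children.
Terminal values V(1,·): V(1,0)=63.9900, V(1,1)=0.0000
  t=0,j=0: stock 165.0000 → up 214.5000 (V=0.0000), down 141.9000 (V=63.9900). Price 13.4433; hedge Δ=-0.8814, bond B=158.8751.
Check: Δ(0,0)·S0 + B(0,0) = 13.4433 = V0.

(0,0): Delta=-0.8814 Bond=158.8751
V0=13.4433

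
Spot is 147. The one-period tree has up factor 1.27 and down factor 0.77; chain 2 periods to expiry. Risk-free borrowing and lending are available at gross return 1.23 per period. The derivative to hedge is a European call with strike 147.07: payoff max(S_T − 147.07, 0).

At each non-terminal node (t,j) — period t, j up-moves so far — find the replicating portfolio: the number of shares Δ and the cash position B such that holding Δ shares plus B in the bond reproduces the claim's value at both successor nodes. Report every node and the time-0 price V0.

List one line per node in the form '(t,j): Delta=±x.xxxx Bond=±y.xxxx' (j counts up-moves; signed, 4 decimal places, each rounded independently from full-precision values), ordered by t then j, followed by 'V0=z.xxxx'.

(0,0): Delta=0.9161 Bond=-84.3078
(1,0): Delta=0.0000 Bond=0.0000
(1,1): Delta=0.9644 Bond=-112.7159
V0=50.3657

The replicating-portfolio and risk-neutral prices coincide; use p* = (1.23−0.77)/(1.27−0.77) = 0.9200 for the latter.
Terminal payoffs: V(2,0)=0.0000, V(2,1)=0.0000, V(2,2)=90.0263
Node (1,0) S=113.1900: V=(p*·0.0000+(1−p*)·0.0000)/1.23=0.0000; Δ=(0.0000−0.0000)/(143.7513−87.1563)=0.0000; B=V−Δ·S=0.0000
Node (1,1) S=186.6900: V=(p*·90.0263+(1−p*)·0.0000)/1.23=67.3367; Δ=(90.0263−0.0000)/(237.0963−143.7513)=0.9644; B=V−Δ·S=-112.7159
Node (0,0) S=147.0000: V=(p*·67.3367+(1−p*)·0.0000)/1.23=50.3657; Δ=(67.3367−0.0000)/(186.6900−113.1900)=0.9161; B=V−Δ·S=-84.3078
Root portfolio cost Δ·147+B reproduces V0=50.3657.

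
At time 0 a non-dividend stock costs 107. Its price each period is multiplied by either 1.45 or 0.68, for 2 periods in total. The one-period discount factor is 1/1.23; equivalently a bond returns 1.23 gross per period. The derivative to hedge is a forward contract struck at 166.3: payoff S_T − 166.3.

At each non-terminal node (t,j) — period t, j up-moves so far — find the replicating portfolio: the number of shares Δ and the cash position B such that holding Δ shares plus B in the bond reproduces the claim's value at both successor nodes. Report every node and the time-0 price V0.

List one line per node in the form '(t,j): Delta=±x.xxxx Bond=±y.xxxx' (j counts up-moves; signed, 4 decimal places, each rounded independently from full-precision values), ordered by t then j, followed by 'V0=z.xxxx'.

(0,0): Delta=1.0000 Bond=-109.9213
(1,0): Delta=1.0000 Bond=-135.2033
(1,1): Delta=1.0000 Bond=-135.2033
V0=-2.9213

Risk-neutral probability p* = (R−d)/(u−d) = (1.23−0.68)/(1.45−0.68) = 0.7143.
Terminal values V(2,·): V(2,0)=-116.8232, V(2,1)=-60.7980, V(2,2)=58.6675
  t=1,j=0: stock 72.7600 → up 105.5020 (V=-60.7980), down 49.4768 (V=-116.8232). Price -62.4433; hedge Δ=1.0000, bond B=-135.2033.
  t=1,j=1: stock 155.1500 → up 224.9675 (V=58.6675), down 105.5020 (V=-60.7980). Price 19.9467; hedge Δ=1.0000, bond B=-135.2033.
  t=0,j=0: stock 107.0000 → up 155.1500 (V=19.9467), down 72.7600 (V=-62.4433). Price -2.9213; hedge Δ=1.0000, bond B=-109.9213.
The time-0 hedge costs -2.9213, which is the no-arbitrage price.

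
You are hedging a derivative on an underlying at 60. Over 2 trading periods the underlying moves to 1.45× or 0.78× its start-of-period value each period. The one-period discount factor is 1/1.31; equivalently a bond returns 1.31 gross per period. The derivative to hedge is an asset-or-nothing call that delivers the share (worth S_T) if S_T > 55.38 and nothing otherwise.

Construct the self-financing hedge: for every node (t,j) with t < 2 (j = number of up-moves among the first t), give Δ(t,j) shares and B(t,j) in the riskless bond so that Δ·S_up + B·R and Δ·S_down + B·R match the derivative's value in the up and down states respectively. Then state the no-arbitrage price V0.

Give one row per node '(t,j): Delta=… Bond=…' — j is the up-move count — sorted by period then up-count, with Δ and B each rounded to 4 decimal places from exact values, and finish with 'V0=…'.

Under the risk-neutral measure, an up-move has probability p* = (R−d)/(u−d) = 0.7910 and values discount at R = 1.31.
Terminal values V(2,·): V(2,0)=0.0000, V(2,1)=67.8600, V(2,2)=126.1500
Node (1,0) S=46.8000: V=(p*·67.8600+(1−p*)·0.0000)/1.31=40.9773; Δ=(67.8600−0.0000)/(67.8600−36.5040)=2.1642; B=V−Δ·S=-60.3063
Node (1,1) S=87.0000: V=(p*·126.1500+(1−p*)·67.8600)/1.31=87.0000; Δ=(126.1500−67.8600)/(126.1500−67.8600)=1.0000; B=V−Δ·S=0.0000
Node (0,0) S=60.0000: V=(p*·87.0000+(1−p*)·40.9773)/1.31=59.0712; Δ=(87.0000−40.9773)/(87.0000−46.8000)=1.1448; B=V−Δ·S=-9.6193
Check: Δ(0,0)·S0 + B(0,0) = 59.0712 = V0.

(0,0): Delta=1.1448 Bond=-9.6193
(1,0): Delta=2.1642 Bond=-60.3063
(1,1): Delta=1.0000 Bond=0.0000
V0=59.0712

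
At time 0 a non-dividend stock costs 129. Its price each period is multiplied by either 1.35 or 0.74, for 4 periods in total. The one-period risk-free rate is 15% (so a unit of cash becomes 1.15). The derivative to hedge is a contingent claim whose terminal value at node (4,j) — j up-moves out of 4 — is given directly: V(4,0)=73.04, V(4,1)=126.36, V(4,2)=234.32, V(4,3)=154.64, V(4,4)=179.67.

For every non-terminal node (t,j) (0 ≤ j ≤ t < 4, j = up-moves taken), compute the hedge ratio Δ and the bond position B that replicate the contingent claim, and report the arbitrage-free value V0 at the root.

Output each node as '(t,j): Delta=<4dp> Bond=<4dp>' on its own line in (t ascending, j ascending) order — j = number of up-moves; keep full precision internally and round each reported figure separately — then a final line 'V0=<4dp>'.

(0,0): Delta=-0.0211 Bond=105.2620
(1,0): Delta=0.2249 Bond=97.5698
(1,1): Delta=-0.0869 Bond=132.5057
(2,0): Delta=1.8171 Bond=-0.2701
(2,1): Delta=-0.2009 Bond=167.0713
(2,2): Delta=-0.0564 Bond=145.2158
(3,0): Delta=1.6722 Bond=7.2667
(3,1): Delta=1.8559 Bond=-4.0068
(3,2): Delta=-0.7508 Bond=287.8096
(3,3): Delta=0.1293 Bond=108.0659
V0=102.5398

No-arbitrage ⇒ martingale measure with p* = (R−d)/(u−d) = 0.6721.
At expiry t=4: V(4,0)=73.0400, V(4,1)=126.3600, V(4,2)=234.3200, V(4,3)=154.6400, V(4,4)=179.6700
Node (3,0) S=52.2739: V=(p*·126.3600+(1−p*)·73.0400)/1.15=94.6766; Δ=(126.3600−73.0400)/(70.5698−38.6827)=1.6722; B=V−Δ·S=7.2667
Node (3,1) S=95.3645: V=(p*·234.3200+(1−p*)·126.3600)/1.15=172.9768; Δ=(234.3200−126.3600)/(128.7421−70.5698)=1.8559; B=V−Δ·S=-4.0068
Node (3,2) S=173.9759: V=(p*·154.6400+(1−p*)·234.3200)/1.15=157.1866; Δ=(154.6400−234.3200)/(234.8674−128.7421)=-0.7508; B=V−Δ·S=287.8096
Node (3,3) S=317.3884: V=(p*·179.6700+(1−p*)·154.6400)/1.15=149.0986; Δ=(179.6700−154.6400)/(428.4743−234.8674)=0.1293; B=V−Δ·S=108.0659
Node (2,0) S=70.6404: V=(p*·172.9768+(1−p*)·94.6766)/1.15=128.0909; Δ=(172.9768−94.6766)/(95.3645−52.2739)=1.8171; B=V−Δ·S=-0.2701
Node (2,1) S=128.8710: V=(p*·157.1866+(1−p*)·172.9768)/1.15=141.1858; Δ=(157.1866−172.9768)/(173.9759−95.3645)=-0.2009; B=V−Δ·S=167.0713
Node (2,2) S=235.1025: V=(p*·149.0986+(1−p*)·157.1866)/1.15=131.9569; Δ=(149.0986−157.1866)/(317.3884−173.9759)=-0.0564; B=V−Δ·S=145.2158
Node (1,0) S=95.4600: V=(p*·141.1858+(1−p*)·128.0909)/1.15=119.0369; Δ=(141.1858−128.0909)/(128.8710−70.6404)=0.2249; B=V−Δ·S=97.5698
Node (1,1) S=174.1500: V=(p*·131.9569+(1−p*)·141.1858)/1.15=117.3763; Δ=(131.9569−141.1858)/(235.1025−128.8710)=-0.0869; B=V−Δ·S=132.5057
Node (0,0) S=129.0000: V=(p*·117.3763+(1−p*)·119.0369)/1.15=102.5398; Δ=(117.3763−119.0369)/(174.1500−95.4600)=-0.0211; B=V−Δ·S=105.2620
The time-0 hedge costs 102.5398, which is the no-arbitrage price.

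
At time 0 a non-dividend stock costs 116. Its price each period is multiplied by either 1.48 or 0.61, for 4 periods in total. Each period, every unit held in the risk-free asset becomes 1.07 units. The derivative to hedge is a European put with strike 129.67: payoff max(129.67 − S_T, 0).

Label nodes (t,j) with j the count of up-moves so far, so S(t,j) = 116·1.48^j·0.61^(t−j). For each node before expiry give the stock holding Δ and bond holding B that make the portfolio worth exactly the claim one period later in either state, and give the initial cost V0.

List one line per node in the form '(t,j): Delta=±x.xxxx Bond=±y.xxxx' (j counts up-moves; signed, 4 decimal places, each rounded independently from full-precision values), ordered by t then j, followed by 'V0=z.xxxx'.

The replicating-portfolio and risk-neutral prices coincide; use p* = (1.07−0.61)/(1.48−0.61) = 0.5287 for the latter.
At expiry t=4: V(4,0)=113.6088, V(4,1)=90.7019, V(4,2)=35.1245, V(4,3)=0.0000, V(4,4)=0.0000
(3,0): S=26.3298. Δ = (V_up−V_dn)/(S_up−S_dn) = (90.7019−113.6088)/(38.9681−16.0612) = -1.0000. V = [p*·90.7019 + (1−p*)·113.6088]/1.07 = 94.8571. B = V − Δ·S = 121.1869.
(3,1): S=63.8821. Δ = (V_up−V_dn)/(S_up−S_dn) = (35.1245−90.7019)/(94.5455−38.9681) = -1.0000. V = [p*·35.1245 + (1−p*)·90.7019]/1.07 = 57.3048. B = V − Δ·S = 121.1869.
(3,2): S=154.9927. Δ = (V_up−V_dn)/(S_up−S_dn) = (0.0000−35.1245)/(229.3892−94.5455) = -0.2605. V = [p*·0.0000 + (1−p*)·35.1245]/1.07 = 15.4700. B = V − Δ·S = 55.8429.
(3,3): S=376.0479. Δ = (V_up−V_dn)/(S_up−S_dn) = (0.0000−0.0000)/(556.5509−229.3892) = 0.0000. V = [p*·0.0000 + (1−p*)·0.0000]/1.07 = 0.0000. B = V − Δ·S = 0.0000.
(2,0): S=43.1636. Δ = (V_up−V_dn)/(S_up−S_dn) = (57.3048−94.8571)/(63.8821−26.3298) = -1.0000. V = [p*·57.3048 + (1−p*)·94.8571]/1.07 = 70.0952. B = V − Δ·S = 113.2588.
(2,1): S=104.7248. Δ = (V_up−V_dn)/(S_up−S_dn) = (15.4700−57.3048)/(154.9927−63.8821) = -0.4592. V = [p*·15.4700 + (1−p*)·57.3048]/1.07 = 32.8834. B = V − Δ·S = 80.9694.
(2,2): S=254.0864. Δ = (V_up−V_dn)/(S_up−S_dn) = (0.0000−15.4700)/(376.0479−154.9927) = -0.0700. V = [p*·0.0000 + (1−p*)·15.4700]/1.07 = 6.8135. B = V − Δ·S = 24.5951.
(1,0): S=70.7600. Δ = (V_up−V_dn)/(S_up−S_dn) = (32.8834−70.0952)/(104.7248−43.1636) = -0.6045. V = [p*·32.8834 + (1−p*)·70.0952]/1.07 = 47.1215. B = V − Δ·S = 89.8937.
(1,1): S=171.6800. Δ = (V_up−V_dn)/(S_up−S_dn) = (6.8135−32.8834)/(254.0864−104.7248) = -0.1745. V = [p*·6.8135 + (1−p*)·32.8834]/1.07 = 17.8498. B = V − Δ·S = 47.8152.
(0,0): S=116.0000. Δ = (V_up−V_dn)/(S_up−S_dn) = (17.8498−47.1215)/(171.6800−70.7600) = -0.2900. V = [p*·17.8498 + (1−p*)·47.1215]/1.07 = 29.5743. B = V − Δ·S = 63.2199.
Self-financing check: at every node Δ·S+B equals the discounted successor values.

(0,0): Delta=-0.2900 Bond=63.2199
(1,0): Delta=-0.6045 Bond=89.8937
(1,1): Delta=-0.1745 Bond=47.8152
(2,0): Delta=-1.0000 Bond=113.2588
(2,1): Delta=-0.4592 Bond=80.9694
(2,2): Delta=-0.0700 Bond=24.5951
(3,0): Delta=-1.0000 Bond=121.1869
(3,1): Delta=-1.0000 Bond=121.1869
(3,2): Delta=-0.2605 Bond=55.8429
(3,3): Delta=0.0000 Bond=0.0000
V0=29.5743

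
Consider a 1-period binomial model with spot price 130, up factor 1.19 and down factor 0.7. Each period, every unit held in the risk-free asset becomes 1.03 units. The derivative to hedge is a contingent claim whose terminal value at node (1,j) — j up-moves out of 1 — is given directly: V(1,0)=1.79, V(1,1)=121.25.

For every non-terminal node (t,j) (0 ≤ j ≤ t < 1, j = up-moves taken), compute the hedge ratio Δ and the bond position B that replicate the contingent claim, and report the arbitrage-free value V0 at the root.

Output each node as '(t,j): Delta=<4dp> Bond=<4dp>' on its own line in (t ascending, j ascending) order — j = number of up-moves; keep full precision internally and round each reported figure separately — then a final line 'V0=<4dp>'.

Risk-neutral probability p* = (R−d)/(u−d) = (1.03−0.7)/(1.19−0.7) = 0.6735.
Terminal payoffs: V(1,0)=1.7900, V(1,1)=121.2500
(0,0): S=130.0000. Δ = (V_up−V_dn)/(S_up−S_dn) = (121.2500−1.7900)/(154.7000−91.0000) = 1.8754. V = [p*·121.2500 + (1−p*)·1.7900]/1.03 = 79.8472. B = V − Δ·S = -163.9487.
The time-0 hedge costs 79.8472, which is the no-arbitrage price.

(0,0): Delta=1.8754 Bond=-163.9487
V0=79.8472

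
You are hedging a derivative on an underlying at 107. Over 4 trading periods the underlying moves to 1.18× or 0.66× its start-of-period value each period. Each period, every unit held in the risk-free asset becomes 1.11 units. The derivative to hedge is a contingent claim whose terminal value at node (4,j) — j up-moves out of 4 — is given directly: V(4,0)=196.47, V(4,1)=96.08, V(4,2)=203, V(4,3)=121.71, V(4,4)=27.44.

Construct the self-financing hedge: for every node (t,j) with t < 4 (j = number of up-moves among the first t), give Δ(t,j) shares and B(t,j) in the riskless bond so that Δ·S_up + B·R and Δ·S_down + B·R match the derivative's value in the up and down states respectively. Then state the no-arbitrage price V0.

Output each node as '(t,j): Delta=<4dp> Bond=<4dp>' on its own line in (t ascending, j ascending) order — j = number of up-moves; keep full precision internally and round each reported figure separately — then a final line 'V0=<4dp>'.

(0,0): Delta=-1.0631 Bond=163.3291
(1,0): Delta=-0.8351 Bond=165.1973
(1,1): Delta=-1.0829 Bond=183.7994
(2,0): Delta=2.9370 Bond=7.5550
(2,1): Delta=-1.1633 Bond=210.7179
(2,2): Delta=-1.0759 Bond=202.9750
(3,0): Delta=-6.2758 Bond=291.7911
(3,1): Delta=3.7385 Bond=-35.6992
(3,2): Delta=-1.5898 Bond=275.8340
(3,3): Delta=-1.0312 Bond=217.4418
V0=49.5808

The replicating-portfolio and risk-neutral prices coincide; use p* = (1.11−0.66)/(1.18−0.66) = 0.8654 for the latter.
Terminal payoffs: V(4,0)=196.4700, V(4,1)=96.0800, V(4,2)=203.0000, V(4,3)=121.7100, V(4,4)=27.4400
(3,0): S=30.7621. Δ = (V_up−V_dn)/(S_up−S_dn) = (96.0800−196.4700)/(36.2992−20.3030) = -6.2758. V = [p*·96.0800 + (1−p*)·196.4700]/1.11 = 98.7334. B = V − Δ·S = 291.7911.
(3,1): S=54.9989. Δ = (V_up−V_dn)/(S_up−S_dn) = (203.0000−96.0800)/(64.8987−36.2992) = 3.7385. V = [p*·203.0000 + (1−p*)·96.0800]/1.11 = 169.9161. B = V − Δ·S = -35.6992.
(3,2): S=98.3313. Δ = (V_up−V_dn)/(S_up−S_dn) = (121.7100−203.0000)/(116.0309−64.8987) = -1.5898. V = [p*·121.7100 + (1−p*)·203.0000]/1.11 = 119.5071. B = V − Δ·S = 275.8340.
(3,3): S=175.8044. Δ = (V_up−V_dn)/(S_up−S_dn) = (27.4400−121.7100)/(207.4492−116.0309) = -1.0312. V = [p*·27.4400 + (1−p*)·121.7100]/1.11 = 36.1533. B = V − Δ·S = 217.4418.
(2,0): S=46.6092. Δ = (V_up−V_dn)/(S_up−S_dn) = (169.9161−98.7334)/(54.9989−30.7621) = 2.9370. V = [p*·169.9161 + (1−p*)·98.7334]/1.11 = 144.4449. B = V − Δ·S = 7.5550.
(2,1): S=83.3316. Δ = (V_up−V_dn)/(S_up−S_dn) = (119.5071−169.9161)/(98.3313−54.9989) = -1.1633. V = [p*·119.5071 + (1−p*)·169.9161]/1.11 = 113.7774. B = V − Δ·S = 210.7179.
(2,2): S=148.9868. Δ = (V_up−V_dn)/(S_up−S_dn) = (36.1533−119.5071)/(175.8044−98.3313) = -1.0759. V = [p*·36.1533 + (1−p*)·119.5071]/1.11 = 42.6793. B = V − Δ·S = 202.9750.
(1,0): S=70.6200. Δ = (V_up−V_dn)/(S_up−S_dn) = (113.7774−144.4449)/(83.3316−46.6092) = -0.8351. V = [p*·113.7774 + (1−p*)·144.4449]/1.11 = 106.2214. B = V − Δ·S = 165.1973.
(1,1): S=126.2600. Δ = (V_up−V_dn)/(S_up−S_dn) = (42.6793−113.7774)/(148.9868−83.3316) = -1.0829. V = [p*·42.6793 + (1−p*)·113.7774]/1.11 = 47.0723. B = V − Δ·S = 183.7994.
(0,0): S=107.0000. Δ = (V_up−V_dn)/(S_up−S_dn) = (47.0723−106.2214)/(126.2600−70.6200) = -1.0631. V = [p*·47.0723 + (1−p*)·106.2214]/1.11 = 49.5808. B = V − Δ·S = 163.3291.
Root portfolio cost Δ·107+B reproduces V0=49.5808.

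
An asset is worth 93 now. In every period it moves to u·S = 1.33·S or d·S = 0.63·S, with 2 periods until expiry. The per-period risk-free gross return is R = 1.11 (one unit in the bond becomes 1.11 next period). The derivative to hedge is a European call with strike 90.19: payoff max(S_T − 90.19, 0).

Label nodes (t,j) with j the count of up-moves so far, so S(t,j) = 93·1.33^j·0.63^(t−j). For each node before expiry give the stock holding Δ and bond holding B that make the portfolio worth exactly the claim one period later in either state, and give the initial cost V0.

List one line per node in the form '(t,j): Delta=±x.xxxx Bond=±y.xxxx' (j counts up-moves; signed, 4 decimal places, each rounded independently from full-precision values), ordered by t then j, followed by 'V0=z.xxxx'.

(0,0): Delta=0.7052 Bond=-37.2248
(1,0): Delta=0.0000 Bond=0.0000
(1,1): Delta=0.8583 Bond=-60.2576
V0=28.3617

Risk-neutral probability p* = (R−d)/(u−d) = (1.11−0.63)/(1.33−0.63) = 0.6857.
Terminal payoffs: V(2,0)=0.0000, V(2,1)=0.0000, V(2,2)=74.3177
(1,0): S=58.5900. Δ = (V_up−V_dn)/(S_up−S_dn) = (0.0000−0.0000)/(77.9247−36.9117) = 0.0000. V = [p*·0.0000 + (1−p*)·0.0000]/1.11 = 0.0000. B = V − Δ·S = 0.0000.
(1,1): S=123.6900. Δ = (V_up−V_dn)/(S_up−S_dn) = (74.3177−0.0000)/(164.5077−77.9247) = 0.8583. V = [p*·74.3177 + (1−p*)·0.0000]/1.11 = 45.9105. B = V − Δ·S = -60.2576.
(0,0): S=93.0000. Δ = (V_up−V_dn)/(S_up−S_dn) = (45.9105−0.0000)/(123.6900−58.5900) = 0.7052. V = [p*·45.9105 + (1−p*)·0.0000]/1.11 = 28.3617. B = V − Δ·S = -37.2248.
The time-0 hedge costs 28.3617, which is the no-arbitrage price.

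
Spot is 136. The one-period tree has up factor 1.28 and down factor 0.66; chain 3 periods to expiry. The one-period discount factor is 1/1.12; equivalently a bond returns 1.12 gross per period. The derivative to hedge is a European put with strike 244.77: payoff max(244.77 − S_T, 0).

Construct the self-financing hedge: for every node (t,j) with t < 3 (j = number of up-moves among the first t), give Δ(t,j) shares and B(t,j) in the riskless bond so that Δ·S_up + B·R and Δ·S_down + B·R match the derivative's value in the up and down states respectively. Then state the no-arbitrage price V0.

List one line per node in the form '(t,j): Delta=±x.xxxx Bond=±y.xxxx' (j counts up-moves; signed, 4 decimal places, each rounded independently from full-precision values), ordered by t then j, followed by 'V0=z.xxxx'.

(0,0): Delta=-0.7895 Bond=157.3542
(1,0): Delta=-1.0000 Bond=195.1291
(1,1): Delta=-0.7518 Bond=169.6654
(2,0): Delta=-1.0000 Bond=218.5446
(2,1): Delta=-1.0000 Bond=218.5446
(2,2): Delta=-0.7073 Bond=180.1055
V0=49.9791

The replicating-portfolio and risk-neutral prices coincide; use p* = (1.12−0.66)/(1.28−0.66) = 0.7419 for the latter.
Payoff layer (t=3): V(3,0)=205.6705, V(3,1)=168.9408, V(3,2)=97.7072, V(3,3)=0.0000
Node (2,0) S=59.2416: V=(p*·168.9408+(1−p*)·205.6705)/1.12=159.3030; Δ=(168.9408−205.6705)/(75.8292−39.0995)=-1.0000; B=V−Δ·S=218.5446
Node (2,1) S=114.8928: V=(p*·97.7072+(1−p*)·168.9408)/1.12=103.6518; Δ=(97.7072−168.9408)/(147.0628−75.8292)=-1.0000; B=V−Δ·S=218.5446
Node (2,2) S=222.8224: V=(p*·0.0000+(1−p*)·97.7072)/1.12=22.5132; Δ=(0.0000−97.7072)/(285.2127−147.0628)=-0.7073; B=V−Δ·S=180.1055
Node (1,0) S=89.7600: V=(p*·103.6518+(1−p*)·159.3030)/1.12=105.3691; Δ=(103.6518−159.3030)/(114.8928−59.2416)=-1.0000; B=V−Δ·S=195.1291
Node (1,1) S=174.0800: V=(p*·22.5132+(1−p*)·103.6518)/1.12=38.7966; Δ=(22.5132−103.6518)/(222.8224−114.8928)=-0.7518; B=V−Δ·S=169.6654
Node (0,0) S=136.0000: V=(p*·38.7966+(1−p*)·105.3691)/1.12=49.9791; Δ=(38.7966−105.3691)/(174.0800−89.7600)=-0.7895; B=V−Δ·S=157.3542
Each (Δ,B) replicates both successor values, so the strategy is self-financing and V0 is arbitrage-free.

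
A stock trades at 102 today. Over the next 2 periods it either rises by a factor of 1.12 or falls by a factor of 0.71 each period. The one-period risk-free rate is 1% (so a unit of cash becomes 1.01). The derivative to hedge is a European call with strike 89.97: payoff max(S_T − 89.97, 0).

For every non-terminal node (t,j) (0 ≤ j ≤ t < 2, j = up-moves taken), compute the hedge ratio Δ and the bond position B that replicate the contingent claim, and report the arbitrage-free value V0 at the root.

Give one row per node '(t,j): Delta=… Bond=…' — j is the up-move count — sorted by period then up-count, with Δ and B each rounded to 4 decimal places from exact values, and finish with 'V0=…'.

(0,0): Delta=0.6579 Bond=-47.1748
(1,0): Delta=0.0000 Bond=0.0000
(1,1): Delta=0.8108 Bond=-65.1170
V0=19.9330

No-arbitrage ⇒ martingale measure with p* = (R−d)/(u−d) = 0.7317.
Terminal values V(2,·): V(2,0)=0.0000, V(2,1)=0.0000, V(2,2)=37.9788
  t=1,j=0: stock 72.4200 → up 81.1104 (V=0.0000), down 51.4182 (V=0.0000). Price 0.0000; hedge Δ=0.0000, bond B=0.0000.
  t=1,j=1: stock 114.2400 → up 127.9488 (V=37.9788), down 81.1104 (V=0.0000). Price 27.5142; hedge Δ=0.8108, bond B=-65.1170.
  t=0,j=0: stock 102.0000 → up 114.2400 (V=27.5142), down 72.4200 (V=0.0000). Price 19.9330; hedge Δ=0.6579, bond B=-47.1748.
Each (Δ,B) replicates both successor values, so the strategy is self-financing and V0 is arbitrage-free.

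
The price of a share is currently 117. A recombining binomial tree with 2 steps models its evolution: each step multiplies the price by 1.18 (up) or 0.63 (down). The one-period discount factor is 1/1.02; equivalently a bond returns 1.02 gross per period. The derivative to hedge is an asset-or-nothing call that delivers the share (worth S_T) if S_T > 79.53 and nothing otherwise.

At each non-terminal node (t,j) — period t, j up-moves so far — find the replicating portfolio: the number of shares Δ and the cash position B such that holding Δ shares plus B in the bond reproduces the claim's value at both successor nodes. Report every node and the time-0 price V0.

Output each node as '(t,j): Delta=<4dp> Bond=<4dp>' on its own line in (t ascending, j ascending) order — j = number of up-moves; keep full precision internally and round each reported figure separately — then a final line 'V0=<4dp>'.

(0,0): Delta=1.2058 Bond=-27.8576
(1,0): Delta=2.1455 Bond=-97.6756
(1,1): Delta=1.0000 Bond=0.0000
V0=113.2227

Risk-neutral probability p* = (R−d)/(u−d) = (1.02−0.63)/(1.18−0.63) = 0.7091.
Payoff layer (t=2): V(2,0)=0.0000, V(2,1)=86.9778, V(2,2)=162.9108
  t=1,j=0: stock 73.7100 → up 86.9778 (V=86.9778), down 46.4373 (V=0.0000). Price 60.4659; hedge Δ=2.1455, bond B=-97.6756.
  t=1,j=1: stock 138.0600 → up 162.9108 (V=162.9108), down 86.9778 (V=86.9778). Price 138.0600; hedge Δ=1.0000, bond B=0.0000.
  t=0,j=0: stock 117.0000 → up 138.0600 (V=138.0600), down 73.7100 (V=60.4659). Price 113.2227; hedge Δ=1.2058, bond B=-27.8576.
Root portfolio cost Δ·117+B reproduces V0=113.2227.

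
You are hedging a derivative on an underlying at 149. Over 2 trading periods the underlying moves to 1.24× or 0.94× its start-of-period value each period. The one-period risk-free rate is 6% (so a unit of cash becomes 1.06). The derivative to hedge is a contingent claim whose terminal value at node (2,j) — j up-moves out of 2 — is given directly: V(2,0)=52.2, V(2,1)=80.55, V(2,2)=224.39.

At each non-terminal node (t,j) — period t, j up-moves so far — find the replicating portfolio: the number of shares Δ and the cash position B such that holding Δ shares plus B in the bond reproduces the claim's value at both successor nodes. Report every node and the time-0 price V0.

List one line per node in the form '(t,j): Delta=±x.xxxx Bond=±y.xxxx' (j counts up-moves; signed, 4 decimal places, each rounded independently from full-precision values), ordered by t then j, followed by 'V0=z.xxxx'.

(0,0): Delta=1.5733 Bond=-151.3327
(1,0): Delta=0.6747 Bond=-34.5566
(1,1): Delta=2.5951 Bond=-349.1969
V0=83.0886

Risk-neutral probability p* = (R−d)/(u−d) = (1.06−0.94)/(1.24−0.94) = 0.4000.
Terminal payoffs: V(2,0)=52.2000, V(2,1)=80.5500, V(2,2)=224.3900
Node (1,0) S=140.0600: V=(p*·80.5500+(1−p*)·52.2000)/1.06=59.9434; Δ=(80.5500−52.2000)/(173.6744−131.6564)=0.6747; B=V−Δ·S=-34.5566
Node (1,1) S=184.7600: V=(p*·224.3900+(1−p*)·80.5500)/1.06=130.2698; Δ=(224.3900−80.5500)/(229.1024−173.6744)=2.5951; B=V−Δ·S=-349.1969
Node (0,0) S=149.0000: V=(p*·130.2698+(1−p*)·59.9434)/1.06=83.0886; Δ=(130.2698−59.9434)/(184.7600−140.0600)=1.5733; B=V−Δ·S=-151.3327
The time-0 hedge costs 83.0886, which is the no-arbitrage price.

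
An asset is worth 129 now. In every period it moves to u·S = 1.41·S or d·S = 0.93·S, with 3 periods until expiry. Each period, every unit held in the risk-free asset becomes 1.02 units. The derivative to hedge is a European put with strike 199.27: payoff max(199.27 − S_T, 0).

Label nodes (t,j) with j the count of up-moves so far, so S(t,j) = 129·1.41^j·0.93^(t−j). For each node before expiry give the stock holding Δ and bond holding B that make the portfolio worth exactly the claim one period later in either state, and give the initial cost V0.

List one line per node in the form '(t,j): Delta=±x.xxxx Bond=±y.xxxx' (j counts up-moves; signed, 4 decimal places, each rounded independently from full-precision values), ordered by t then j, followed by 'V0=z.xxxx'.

(0,0): Delta=-0.7472 Bond=159.3452
(1,0): Delta=-0.8747 Bond=177.8297
(1,1): Delta=-0.3828 Bond=96.2426
(2,0): Delta=-1.0000 Bond=195.3627
(2,1): Delta=-0.5167 Bond=120.8215
(2,2): Delta=0.0000 Bond=0.0000
V0=62.9538

Under the risk-neutral measure, an up-move has probability p* = (R−d)/(u−d) = 0.1875 and values discount at R = 1.02.
Terminal values V(3,·): V(3,0)=95.5079, V(3,1)=41.9533, V(3,2)=0.0000, V(3,3)=0.0000
Node (2,0) S=111.5721: V=(p*·41.9533+(1−p*)·95.5079)/1.02=83.7906; Δ=(41.9533−95.5079)/(157.3167−103.7621)=-1.0000; B=V−Δ·S=195.3627
Node (2,1) S=169.1577: V=(p*·0.0000+(1−p*)·41.9533)/1.02=33.4187; Δ=(0.0000−41.9533)/(238.5124−157.3167)=-0.5167; B=V−Δ·S=120.8215
Node (2,2) S=256.4649: V=(p*·0.0000+(1−p*)·0.0000)/1.02=0.0000; Δ=(0.0000−0.0000)/(361.6155−238.5124)=0.0000; B=V−Δ·S=0.0000
Node (1,0) S=119.9700: V=(p*·33.4187+(1−p*)·83.7906)/1.02=72.8881; Δ=(33.4187−83.7906)/(169.1577−111.5721)=-0.8747; B=V−Δ·S=177.8297
Node (1,1) S=181.8900: V=(p*·0.0000+(1−p*)·33.4187)/1.02=26.6203; Δ=(0.0000−33.4187)/(256.4649−169.1577)=-0.3828; B=V−Δ·S=96.2426
Node (0,0) S=129.0000: V=(p*·26.6203+(1−p*)·72.8881)/1.02=62.9538; Δ=(26.6203−72.8881)/(181.8900−119.9700)=-0.7472; B=V−Δ·S=159.3452
Check: Δ(0,0)·S0 + B(0,0) = 62.9538 = V0.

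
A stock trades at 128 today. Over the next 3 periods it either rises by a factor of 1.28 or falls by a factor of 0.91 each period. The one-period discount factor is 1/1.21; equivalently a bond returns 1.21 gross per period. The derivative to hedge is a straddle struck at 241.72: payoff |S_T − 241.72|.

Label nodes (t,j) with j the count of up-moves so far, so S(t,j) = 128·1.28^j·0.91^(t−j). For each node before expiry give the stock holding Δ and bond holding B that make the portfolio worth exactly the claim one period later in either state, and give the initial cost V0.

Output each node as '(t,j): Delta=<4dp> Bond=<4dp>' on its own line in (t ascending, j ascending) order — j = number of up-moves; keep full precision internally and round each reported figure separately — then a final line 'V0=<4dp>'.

(0,0): Delta=-0.4934 Bond=87.6789
(1,0): Delta=-1.0000 Bond=165.0980
(1,1): Delta=-0.4094 Bond=92.3232
(2,0): Delta=-1.0000 Bond=199.7686
(2,1): Delta=-1.0000 Bond=199.7686
(2,2): Delta=-0.3114 Bond=91.1643
V0=24.5213

Under the risk-neutral measure, an up-move has probability p* = (R−d)/(u−d) = 0.8108 and values discount at R = 1.21.
At expiry t=3: V(3,0)=145.2629, V(3,1)=106.0441, V(3,2)=50.8792, V(3,3)=26.7155
Node (2,0) S=105.9968: V=(p*·106.0441+(1−p*)·145.2629)/1.21=93.7718; Δ=(106.0441−145.2629)/(135.6759−96.4571)=-1.0000; B=V−Δ·S=199.7686
Node (2,1) S=149.0944: V=(p*·50.8792+(1−p*)·106.0441)/1.21=50.6742; Δ=(50.8792−106.0441)/(190.8408−135.6759)=-1.0000; B=V−Δ·S=199.7686
Node (2,2) S=209.7152: V=(p*·26.7155+(1−p*)·50.8792)/1.21=25.8570; Δ=(26.7155−50.8792)/(268.4355−190.8408)=-0.3114; B=V−Δ·S=91.1643
Node (1,0) S=116.4800: V=(p*·50.6742+(1−p*)·93.7718)/1.21=48.6180; Δ=(50.6742−93.7718)/(149.0944−105.9968)=-1.0000; B=V−Δ·S=165.0980
Node (1,1) S=163.8400: V=(p*·25.8570+(1−p*)·50.6742)/1.21=25.2497; Δ=(25.8570−50.6742)/(209.7152−149.0944)=-0.4094; B=V−Δ·S=92.3232
Node (0,0) S=128.0000: V=(p*·25.2497+(1−p*)·48.6180)/1.21=24.5213; Δ=(25.2497−48.6180)/(163.8400−116.4800)=-0.4934; B=V−Δ·S=87.6789
Check: Δ(0,0)·S0 + B(0,0) = 24.5213 = V0.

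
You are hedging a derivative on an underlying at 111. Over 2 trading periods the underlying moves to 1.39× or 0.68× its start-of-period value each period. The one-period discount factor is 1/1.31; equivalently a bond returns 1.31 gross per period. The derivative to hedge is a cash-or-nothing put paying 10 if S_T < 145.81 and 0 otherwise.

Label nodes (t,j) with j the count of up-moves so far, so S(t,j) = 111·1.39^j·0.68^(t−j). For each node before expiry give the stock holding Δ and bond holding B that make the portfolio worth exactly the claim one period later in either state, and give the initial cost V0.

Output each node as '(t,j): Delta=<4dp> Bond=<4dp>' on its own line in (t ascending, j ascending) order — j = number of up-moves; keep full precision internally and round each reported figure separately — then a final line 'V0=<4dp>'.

The replicating-portfolio and risk-neutral prices coincide; use p* = (1.31−0.68)/(1.39−0.68) = 0.8873 for the latter.
Terminal values V(2,·): V(2,0)=10.0000, V(2,1)=10.0000, V(2,2)=0.0000
  t=1,j=0: stock 75.4800 → up 104.9172 (V=10.0000), down 51.3264 (V=10.0000). Price 7.6336; hedge Δ=0.0000, bond B=7.6336.
  t=1,j=1: stock 154.2900 → up 214.4631 (V=0.0000), down 104.9172 (V=10.0000). Price 0.8601; hedge Δ=-0.0913, bond B=14.9446.
  t=0,j=0: stock 111.0000 → up 154.2900 (V=0.8601), down 75.4800 (V=7.6336). Price 1.2392; hedge Δ=-0.0859, bond B=10.7793.
Each (Δ,B) replicates both successor values, so the strategy is self-financing and V0 is arbitrage-free.

(0,0): Delta=-0.0859 Bond=10.7793
(1,0): Delta=0.0000 Bond=7.6336
(1,1): Delta=-0.0913 Bond=14.9446
V0=1.2392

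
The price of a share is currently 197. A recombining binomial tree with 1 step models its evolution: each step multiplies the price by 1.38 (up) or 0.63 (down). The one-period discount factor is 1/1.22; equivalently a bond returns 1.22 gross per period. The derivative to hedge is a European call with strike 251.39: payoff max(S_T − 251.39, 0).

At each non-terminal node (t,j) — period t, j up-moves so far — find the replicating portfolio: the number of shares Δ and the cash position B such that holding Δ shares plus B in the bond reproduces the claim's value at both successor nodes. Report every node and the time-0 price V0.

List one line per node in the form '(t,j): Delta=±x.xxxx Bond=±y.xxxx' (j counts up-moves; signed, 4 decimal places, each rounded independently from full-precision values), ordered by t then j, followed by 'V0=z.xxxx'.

(0,0): Delta=0.1385 Bond=-14.0941
V0=13.1992

No-arbitrage ⇒ martingale measure with p* = (R−d)/(u−d) = 0.7867.
Terminal values V(1,·): V(1,0)=0.0000, V(1,1)=20.4700
(0,0): S=197.0000. Δ = (V_up−V_dn)/(S_up−S_dn) = (20.4700−0.0000)/(271.8600−124.1100) = 0.1385. V = [p*·20.4700 + (1−p*)·0.0000]/1.22 = 13.1992. B = V − Δ·S = -14.0941.
Root portfolio cost Δ·197+B reproduces V0=13.1992.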